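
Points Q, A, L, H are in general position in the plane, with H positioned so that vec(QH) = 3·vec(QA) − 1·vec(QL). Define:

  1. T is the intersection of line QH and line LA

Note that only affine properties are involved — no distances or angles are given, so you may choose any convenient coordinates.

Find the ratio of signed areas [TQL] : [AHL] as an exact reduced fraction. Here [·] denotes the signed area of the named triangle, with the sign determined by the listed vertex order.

[TQL]:[AHL] = -3/2

Set Q = (0, 0), A = (1, 0), L = (0, 1), H = (3, -1); any affine frame gives the same invariant.
1. T is the intersection of line QH and line LA ⇒ T = (3/2, -1/2)
2·[TQL] = -3/2, 2·[AHL] = 1
[TQL]:[AHL] = -3/2:1 = -3/2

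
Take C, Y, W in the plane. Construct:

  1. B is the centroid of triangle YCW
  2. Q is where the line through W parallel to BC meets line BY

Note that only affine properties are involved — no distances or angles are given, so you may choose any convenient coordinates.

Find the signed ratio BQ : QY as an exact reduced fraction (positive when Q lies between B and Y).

BQ:QY = -1/2

Work in coordinates with C = (0, 0), Y = (1, 0), W = (0, 1).
1. B is the centroid of triangle YCW ⇒ B = (1/3, 1/3)
2. Q is where the line through W parallel to BC meets line BY ⇒ Q = (-1/3, 2/3)
Q = B + t·(Y−B) with t = -1, so BQ:QY = t:(1−t) = -1:2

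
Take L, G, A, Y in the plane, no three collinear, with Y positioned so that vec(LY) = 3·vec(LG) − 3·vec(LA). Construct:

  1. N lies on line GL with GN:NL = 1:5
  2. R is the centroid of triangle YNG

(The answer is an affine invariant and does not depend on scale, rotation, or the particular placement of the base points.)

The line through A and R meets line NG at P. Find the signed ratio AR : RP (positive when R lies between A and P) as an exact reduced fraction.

AR:RP = -2

Choose coordinates L = (0, 0), G = (1, 0), A = (0, 1), Y = (3, -3).
1. N lies on line GL with GN:NL = 1:5 ⇒ N = (5/6, 0)
2. R is the centroid of triangle YNG ⇒ R = (29/18, -1)
line AR meets NG at P = (29/36, 0)
R = A + t·(P−A) with t = 2, so AR:RP = 2:-1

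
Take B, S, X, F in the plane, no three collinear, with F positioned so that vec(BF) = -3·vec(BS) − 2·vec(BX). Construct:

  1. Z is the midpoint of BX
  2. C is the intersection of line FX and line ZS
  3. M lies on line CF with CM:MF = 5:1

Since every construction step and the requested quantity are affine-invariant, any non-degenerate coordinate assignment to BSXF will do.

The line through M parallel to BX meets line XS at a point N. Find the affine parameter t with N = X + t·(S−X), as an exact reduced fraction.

t = -23/9

Set B = (0, 0), S = (1, 0), X = (0, 1), F = (-3, -2); any affine frame gives the same invariant.
1. Z is the midpoint of BX ⇒ Z = (0, 1/2)
2. C is the intersection of line FX and line ZS ⇒ C = (-1/3, 2/3)
3. M lies on line CF with CM:MF = 5:1 ⇒ M = (-23/9, -14/9)
through M parallel to BX: direction (0, 1); meets XS at N = (-23/9, 32/9)
N = X + t·(S−X) with t = -23/9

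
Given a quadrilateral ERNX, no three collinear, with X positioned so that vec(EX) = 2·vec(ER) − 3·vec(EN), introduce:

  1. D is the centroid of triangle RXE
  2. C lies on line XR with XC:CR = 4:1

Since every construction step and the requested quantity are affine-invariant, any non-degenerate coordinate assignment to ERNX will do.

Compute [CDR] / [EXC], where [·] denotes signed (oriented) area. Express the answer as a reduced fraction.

Assign E = (0, 0), R = (1, 0), N = (0, 1), X = (2, -3) — the answer is frame-independent, so this choice is without loss of generality.
1. D is the centroid of triangle RXE ⇒ D = (1, -1)
2. C lies on line XR with XC:CR = 4:1 ⇒ C = (6/5, -3/5)
2·[CDR] = -1/5, 2·[EXC] = 12/5
[CDR]:[EXC] = -1/5:12/5 = -1/12

[CDR]:[EXC] = -1/12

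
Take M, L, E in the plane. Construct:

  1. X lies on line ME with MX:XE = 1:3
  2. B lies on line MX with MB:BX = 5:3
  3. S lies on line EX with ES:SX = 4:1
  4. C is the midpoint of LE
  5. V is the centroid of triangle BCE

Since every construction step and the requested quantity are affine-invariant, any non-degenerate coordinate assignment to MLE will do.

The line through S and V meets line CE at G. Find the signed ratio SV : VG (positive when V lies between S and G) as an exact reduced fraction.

Choose coordinates M = (0, 0), L = (1, 0), E = (0, 1).
1. X lies on line ME with MX:XE = 1:3 ⇒ X = (0, 1/4)
2. B lies on line MX with MB:BX = 5:3 ⇒ B = (0, 5/32)
3. S lies on line EX with ES:SX = 4:1 ⇒ S = (0, 2/5)
4. C is the midpoint of LE ⇒ C = (1/2, 1/2)
5. V is the centroid of triangle BCE ⇒ V = (1/6, 53/96)
line SV meets CE at G = (16/51, 35/51)
V = S + t·(G−S) with t = 17/32, so SV:VG = 17/32:15/32

SV:VG = 17/15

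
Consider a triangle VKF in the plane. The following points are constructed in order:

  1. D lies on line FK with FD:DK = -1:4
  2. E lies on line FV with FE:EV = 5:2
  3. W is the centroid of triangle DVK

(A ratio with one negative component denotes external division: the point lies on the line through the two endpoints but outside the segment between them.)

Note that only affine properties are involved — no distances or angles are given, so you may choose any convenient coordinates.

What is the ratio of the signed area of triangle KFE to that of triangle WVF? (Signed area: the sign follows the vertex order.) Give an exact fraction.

Assign V = (0, 0), K = (1, 0), F = (0, 1) — the answer is frame-independent, so this choice is without loss of generality.
1. D lies on line FK with FD:DK = -1:4 ⇒ D = (-1/3, 4/3)
2. E lies on line FV with FE:EV = 5:2 ⇒ E = (0, 2/7)
3. W is the centroid of triangle DVK ⇒ W = (2/9, 4/9)
2·[KFE] = 5/7, 2·[WVF] = -2/9
[KFE]:[WVF] = 5/7:-2/9 = -45/14

[KFE]:[WVF] = -45/14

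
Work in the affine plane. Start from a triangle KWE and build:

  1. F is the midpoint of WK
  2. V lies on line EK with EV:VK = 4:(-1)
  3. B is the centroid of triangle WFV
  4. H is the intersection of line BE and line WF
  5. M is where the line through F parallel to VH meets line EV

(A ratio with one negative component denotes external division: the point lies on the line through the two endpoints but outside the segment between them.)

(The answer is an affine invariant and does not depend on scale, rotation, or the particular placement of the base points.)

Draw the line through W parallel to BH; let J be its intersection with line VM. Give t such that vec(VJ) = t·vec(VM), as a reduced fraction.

t = -69

Set K = (0, 0), W = (1, 0), E = (0, 1); any affine frame gives the same invariant.
1. F is the midpoint of WK ⇒ F = (1/2, 0)
2. V lies on line EK with EV:VK = 4:(-1) ⇒ V = (0, -1/3)
3. B is the centroid of triangle WFV ⇒ B = (1/2, -1/9)
4. H is the intersection of line BE and line WF ⇒ H = (9/20, 0)
5. M is where the line through F parallel to VH meets line EV ⇒ M = (0, -10/27)
through W parallel to BH: direction (-1/20, 1/9); meets VM at J = (0, 20/9)
J = V + t·(M−V) with t = -69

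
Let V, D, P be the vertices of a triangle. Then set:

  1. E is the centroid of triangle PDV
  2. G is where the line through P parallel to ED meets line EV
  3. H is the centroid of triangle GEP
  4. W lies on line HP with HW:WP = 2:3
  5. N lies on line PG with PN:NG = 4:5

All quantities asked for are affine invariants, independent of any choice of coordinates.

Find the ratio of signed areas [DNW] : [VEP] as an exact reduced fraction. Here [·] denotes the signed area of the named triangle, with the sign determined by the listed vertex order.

[DNW]:[VEP] = 16/45

Choose coordinates V = (0, 0), D = (1, 0), P = (0, 1).
1. E is the centroid of triangle PDV ⇒ E = (1/3, 1/3)
2. G is where the line through P parallel to ED meets line EV ⇒ G = (2/3, 2/3)
3. H is the centroid of triangle GEP ⇒ H = (1/3, 2/3)
4. W lies on line HP with HW:WP = 2:3 ⇒ W = (1/5, 4/5)
5. N lies on line PG with PN:NG = 4:5 ⇒ N = (8/27, 23/27)
2·[DNW] = 16/135, 2·[VEP] = 1/3
[DNW]:[VEP] = 16/135:1/3 = 16/45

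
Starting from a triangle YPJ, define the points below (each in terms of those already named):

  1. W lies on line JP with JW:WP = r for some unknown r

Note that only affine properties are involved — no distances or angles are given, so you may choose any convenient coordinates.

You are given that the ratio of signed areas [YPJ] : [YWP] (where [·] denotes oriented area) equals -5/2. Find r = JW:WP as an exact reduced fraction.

r = 3/2

Work in coordinates with Y = (0, 0), P = (1, 0), J = (0, 1).
1. With JW:WP = r, write λ = r/(r+1) so W = J + λ·(P−J); W is affine-linear in λ
Every point depending on W is an affine combination of W and λ-independent points, so each such coordinate is linear in λ; the λ² term in each signed area is a multiple of (P−J)×(P−J) = 0, so 2·[YPJ] and 2·[YWP] are each linear in λ. Evaluating at λ=0 and λ=1:
  2·[YPJ] = 1,   2·[YWP] = λ − 1
So [YPJ]:[YWP] = (1) / (λ − 1). Setting this equal to -5/2:
  1 = -5/2·(λ − 1)  ⇒  λ = 3/5
Then r = λ/(1−λ) = (3/5)/(2/5) = 3/2. Check: with r = 3/2, W = (3/5, 2/5) and [YPJ]:[YWP] = -5/2 as required.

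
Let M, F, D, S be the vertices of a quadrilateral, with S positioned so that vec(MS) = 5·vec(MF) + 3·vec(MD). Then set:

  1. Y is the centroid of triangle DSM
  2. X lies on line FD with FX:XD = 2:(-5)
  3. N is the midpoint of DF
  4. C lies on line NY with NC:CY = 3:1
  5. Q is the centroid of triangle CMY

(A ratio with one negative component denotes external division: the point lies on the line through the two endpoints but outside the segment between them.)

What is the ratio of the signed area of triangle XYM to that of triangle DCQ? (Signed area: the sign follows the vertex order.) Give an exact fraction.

[XYM]:[DCQ] = -80/9

Choose coordinates M = (0, 0), F = (1, 0), D = (0, 1), S = (5, 3).
1. Y is the centroid of triangle DSM ⇒ Y = (5/3, 4/3)
2. X lies on line FD with FX:XD = 2:(-5) ⇒ X = (5/3, -2/3)
3. N is the midpoint of DF ⇒ N = (1/2, 1/2)
4. C lies on line NY with NC:CY = 3:1 ⇒ C = (11/8, 9/8)
5. Q is the centroid of triangle CMY ⇒ Q = (73/72, 59/72)
2·[XYM] = 10/3, 2·[DCQ] = -3/8
[XYM]:[DCQ] = 10/3:-3/8 = -80/9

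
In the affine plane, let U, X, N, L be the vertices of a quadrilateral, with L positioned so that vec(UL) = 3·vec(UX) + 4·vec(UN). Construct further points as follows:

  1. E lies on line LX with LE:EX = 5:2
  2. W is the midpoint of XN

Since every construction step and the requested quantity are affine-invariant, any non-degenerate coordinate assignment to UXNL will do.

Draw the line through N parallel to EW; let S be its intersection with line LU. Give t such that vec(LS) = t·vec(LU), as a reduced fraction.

t = 6/11

Assign U = (0, 0), X = (1, 0), N = (0, 1), L = (3, 4) — the answer is frame-independent, so this choice is without loss of generality.
1. E lies on line LX with LE:EX = 5:2 ⇒ E = (11/7, 8/7)
2. W is the midpoint of XN ⇒ W = (1/2, 1/2)
through N parallel to EW: direction (-15/14, -9/14); meets LU at S = (15/11, 20/11)
S = L + t·(U−L) with t = 6/11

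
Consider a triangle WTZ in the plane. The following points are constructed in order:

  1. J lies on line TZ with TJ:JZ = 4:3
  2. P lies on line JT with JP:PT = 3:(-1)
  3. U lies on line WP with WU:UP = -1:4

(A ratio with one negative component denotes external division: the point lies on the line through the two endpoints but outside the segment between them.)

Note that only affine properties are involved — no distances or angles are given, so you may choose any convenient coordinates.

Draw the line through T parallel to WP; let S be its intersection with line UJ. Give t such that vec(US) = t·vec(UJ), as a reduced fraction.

t = 1/3

Work in coordinates with W = (0, 0), T = (1, 0), Z = (0, 1).
1. J lies on line TZ with TJ:JZ = 4:3 ⇒ J = (3/7, 4/7)
2. P lies on line JT with JP:PT = 3:(-1) ⇒ P = (9/7, -2/7)
3. U lies on line WP with WU:UP = -1:4 ⇒ U = (-3/7, 2/21)
through T parallel to WP: direction (9/7, -2/7); meets UJ at S = (-1/7, 16/63)
S = U + t·(J−U) with t = 1/3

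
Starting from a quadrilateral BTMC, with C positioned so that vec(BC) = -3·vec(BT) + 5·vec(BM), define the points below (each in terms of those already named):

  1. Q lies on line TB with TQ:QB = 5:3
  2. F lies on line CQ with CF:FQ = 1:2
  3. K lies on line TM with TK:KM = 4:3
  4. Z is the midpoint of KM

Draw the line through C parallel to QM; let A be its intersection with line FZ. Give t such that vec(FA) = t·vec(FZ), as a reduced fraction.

t = -56/127

Assign B = (0, 0), T = (1, 0), M = (0, 1), C = (-3, 5) — the answer is frame-independent, so this choice is without loss of generality.
1. Q lies on line TB with TQ:QB = 5:3 ⇒ Q = (3/8, 0)
2. F lies on line CQ with CF:FQ = 1:2 ⇒ F = (-15/8, 10/3)
3. K lies on line TM with TK:KM = 4:3 ⇒ K = (3/7, 4/7)
4. Z is the midpoint of KM ⇒ Z = (3/14, 11/14)
through C parallel to QM: direction (-3/8, 1); meets FZ at A = (-2841/1016, 566/127)
A = F + t·(Z−F) with t = -56/127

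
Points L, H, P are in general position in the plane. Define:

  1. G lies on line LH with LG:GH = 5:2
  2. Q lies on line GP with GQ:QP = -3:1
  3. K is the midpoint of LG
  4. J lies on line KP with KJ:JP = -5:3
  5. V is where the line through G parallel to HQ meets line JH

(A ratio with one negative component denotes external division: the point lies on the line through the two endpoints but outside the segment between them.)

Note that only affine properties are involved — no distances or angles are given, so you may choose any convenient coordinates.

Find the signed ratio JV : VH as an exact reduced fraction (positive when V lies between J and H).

Assign L = (0, 0), H = (1, 0), P = (0, 1) — the answer is frame-independent, so this choice is without loss of generality.
1. G lies on line LH with LG:GH = 5:2 ⇒ G = (5/7, 0)
2. Q lies on line GP with GQ:QP = -3:1 ⇒ Q = (-5/14, 3/2)
3. K is the midpoint of LG ⇒ K = (5/14, 0)
4. J lies on line KP with KJ:JP = -5:3 ⇒ J = (-15/28, 5/2)
5. V is where the line through G parallel to HQ meets line JH ⇒ V = (685/427, -60/61)
V = J + t·(H−J) with t = 85/61, so JV:VH = t:(1−t) = 85/61:-24/61

JV:VH = -85/24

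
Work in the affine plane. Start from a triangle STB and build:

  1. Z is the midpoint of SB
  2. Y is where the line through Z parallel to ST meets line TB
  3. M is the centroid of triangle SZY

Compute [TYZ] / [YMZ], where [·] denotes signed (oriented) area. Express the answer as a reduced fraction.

[TYZ]:[YMZ] = -3

Choose coordinates S = (0, 0), T = (1, 0), B = (0, 1).
1. Z is the midpoint of SB ⇒ Z = (0, 1/2)
2. Y is where the line through Z parallel to ST meets line TB ⇒ Y = (1/2, 1/2)
3. M is the centroid of triangle SZY ⇒ M = (1/6, 1/3)
2·[TYZ] = 1/4, 2·[YMZ] = -1/12
[TYZ]:[YMZ] = 1/4:-1/12 = -3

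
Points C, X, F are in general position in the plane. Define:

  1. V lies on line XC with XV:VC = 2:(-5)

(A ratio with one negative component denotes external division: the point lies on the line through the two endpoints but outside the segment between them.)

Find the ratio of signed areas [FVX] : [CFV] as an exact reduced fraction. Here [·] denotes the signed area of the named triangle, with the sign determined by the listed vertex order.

Work in coordinates with C = (0, 0), X = (1, 0), F = (0, 1).
1. V lies on line XC with XV:VC = 2:(-5) ⇒ V = (5/3, 0)
2·[FVX] = -2/3, 2·[CFV] = -5/3
[FVX]:[CFV] = -2/3:-5/3 = 2/5

[FVX]:[CFV] = 2/5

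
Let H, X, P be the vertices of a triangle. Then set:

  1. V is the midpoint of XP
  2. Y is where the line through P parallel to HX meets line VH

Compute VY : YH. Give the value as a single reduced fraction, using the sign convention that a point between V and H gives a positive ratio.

Work in coordinates with H = (0, 0), X = (1, 0), P = (0, 1).
1. V is the midpoint of XP ⇒ V = (1/2, 1/2)
2. Y is where the line through P parallel to HX meets line VH ⇒ Y = (1, 1)
Y = V + t·(H−V) with t = -1, so VY:YH = t:(1−t) = -1:2

VY:YH = -1/2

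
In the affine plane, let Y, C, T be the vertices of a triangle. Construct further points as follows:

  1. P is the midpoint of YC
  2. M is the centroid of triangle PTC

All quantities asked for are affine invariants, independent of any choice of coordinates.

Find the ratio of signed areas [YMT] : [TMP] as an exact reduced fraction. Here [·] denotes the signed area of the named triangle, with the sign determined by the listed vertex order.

Set Y = (0, 0), C = (1, 0), T = (0, 1); any affine frame gives the same invariant.
1. P is the midpoint of YC ⇒ P = (1/2, 0)
2. M is the centroid of triangle PTC ⇒ M = (1/2, 1/3)
2·[YMT] = 1/2, 2·[TMP] = -1/6
[YMT]:[TMP] = 1/2:-1/6 = -3

[YMT]:[TMP] = -3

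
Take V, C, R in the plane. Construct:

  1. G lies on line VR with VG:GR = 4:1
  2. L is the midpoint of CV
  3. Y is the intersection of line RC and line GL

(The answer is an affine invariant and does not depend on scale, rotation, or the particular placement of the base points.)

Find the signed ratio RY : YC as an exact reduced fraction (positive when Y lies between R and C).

RY:YC = -1/4

Work in coordinates with V = (0, 0), C = (1, 0), R = (0, 1).
1. G lies on line VR with VG:GR = 4:1 ⇒ G = (0, 4/5)
2. L is the midpoint of CV ⇒ L = (1/2, 0)
3. Y is the intersection of line RC and line GL ⇒ Y = (-1/3, 4/3)
Y = R + t·(C−R) with t = -1/3, so RY:YC = t:(1−t) = -1/3:4/3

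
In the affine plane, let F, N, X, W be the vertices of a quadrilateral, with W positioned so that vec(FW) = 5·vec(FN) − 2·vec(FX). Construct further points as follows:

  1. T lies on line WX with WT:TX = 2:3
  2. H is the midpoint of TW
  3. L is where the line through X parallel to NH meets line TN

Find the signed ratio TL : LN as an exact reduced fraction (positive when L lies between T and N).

TL:LN = -3/4

Choose coordinates F = (0, 0), N = (1, 0), X = (0, 1), W = (5, -2).
1. T lies on line WX with WT:TX = 2:3 ⇒ T = (3, -4/5)
2. H is the midpoint of TW ⇒ H = (4, -7/5)
3. L is where the line through X parallel to NH meets line TN ⇒ L = (9, -16/5)
L = T + t·(N−T) with t = -3, so TL:LN = t:(1−t) = -3:4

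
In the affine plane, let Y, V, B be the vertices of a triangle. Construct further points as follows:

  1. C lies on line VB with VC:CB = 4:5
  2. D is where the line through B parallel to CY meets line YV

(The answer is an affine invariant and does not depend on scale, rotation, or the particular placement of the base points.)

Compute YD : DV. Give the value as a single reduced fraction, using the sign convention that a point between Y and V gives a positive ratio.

YD:DV = -5/9

Assign Y = (0, 0), V = (1, 0), B = (0, 1) — the answer is frame-independent, so this choice is without loss of generality.
1. C lies on line VB with VC:CB = 4:5 ⇒ C = (5/9, 4/9)
2. D is where the line through B parallel to CY meets line YV ⇒ D = (-5/4, 0)
D = Y + t·(V−Y) with t = -5/4, so YD:DV = t:(1−t) = -5/4:9/4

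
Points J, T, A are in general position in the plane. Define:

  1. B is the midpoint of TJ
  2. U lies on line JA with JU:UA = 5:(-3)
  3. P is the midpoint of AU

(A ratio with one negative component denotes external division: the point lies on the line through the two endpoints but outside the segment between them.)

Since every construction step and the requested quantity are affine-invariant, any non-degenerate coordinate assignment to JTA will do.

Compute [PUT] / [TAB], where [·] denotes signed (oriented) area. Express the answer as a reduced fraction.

Set J = (0, 0), T = (1, 0), A = (0, 1); any affine frame gives the same invariant.
1. B is the midpoint of TJ ⇒ B = (1/2, 0)
2. U lies on line JA with JU:UA = 5:(-3) ⇒ U = (0, 5/2)
3. P is the midpoint of AU ⇒ P = (0, 7/4)
2·[PUT] = -3/4, 2·[TAB] = 1/2
[PUT]:[TAB] = -3/4:1/2 = -3/2

[PUT]:[TAB] = -3/2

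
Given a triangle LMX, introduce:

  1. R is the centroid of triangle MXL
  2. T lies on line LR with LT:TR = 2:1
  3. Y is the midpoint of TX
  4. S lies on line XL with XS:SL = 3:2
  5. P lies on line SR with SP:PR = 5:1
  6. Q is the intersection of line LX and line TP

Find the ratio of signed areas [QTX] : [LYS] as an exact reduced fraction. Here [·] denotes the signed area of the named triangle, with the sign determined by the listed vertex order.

[QTX]:[LYS] = 19/3

Assign L = (0, 0), M = (1, 0), X = (0, 1) — the answer is frame-independent, so this choice is without loss of generality.
1. R is the centroid of triangle MXL ⇒ R = (1/3, 1/3)
2. T lies on line LR with LT:TR = 2:1 ⇒ T = (2/9, 2/9)
3. Y is the midpoint of TX ⇒ Y = (1/9, 11/18)
4. S lies on line XL with XS:SL = 3:2 ⇒ S = (0, 2/5)
5. P lies on line SR with SP:PR = 5:1 ⇒ P = (5/18, 31/90)
6. Q is the intersection of line LX and line TP ⇒ Q = (0, -4/15)
2·[QTX] = 38/135, 2·[LYS] = 2/45
[QTX]:[LYS] = 38/135:2/45 = 19/3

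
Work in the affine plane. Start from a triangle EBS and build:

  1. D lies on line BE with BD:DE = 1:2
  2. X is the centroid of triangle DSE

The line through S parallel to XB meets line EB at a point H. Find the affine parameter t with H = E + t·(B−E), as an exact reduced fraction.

Set E = (0, 0), B = (1, 0), S = (0, 1); any affine frame gives the same invariant.
1. D lies on line BE with BD:DE = 1:2 ⇒ D = (2/3, 0)
2. X is the centroid of triangle DSE ⇒ X = (2/9, 1/3)
through S parallel to XB: direction (7/9, -1/3); meets EB at H = (7/3, 0)
H = E + t·(B−E) with t = 7/3

t = 7/3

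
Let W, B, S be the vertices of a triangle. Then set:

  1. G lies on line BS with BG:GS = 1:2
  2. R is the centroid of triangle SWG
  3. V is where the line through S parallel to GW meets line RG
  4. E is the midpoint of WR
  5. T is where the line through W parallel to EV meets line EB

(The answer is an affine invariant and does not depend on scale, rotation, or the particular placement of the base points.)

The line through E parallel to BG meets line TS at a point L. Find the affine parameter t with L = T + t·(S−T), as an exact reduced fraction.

Assign W = (0, 0), B = (1, 0), S = (0, 1) — the answer is frame-independent, so this choice is without loss of generality.
1. G lies on line BS with BG:GS = 1:2 ⇒ G = (2/3, 1/3)
2. R is the centroid of triangle SWG ⇒ R = (2/9, 4/9)
3. V is where the line through S parallel to GW meets line RG ⇒ V = (-2/3, 2/3)
4. E is the midpoint of WR ⇒ E = (1/9, 2/9)
5. T is where the line through W parallel to EV meets line EB ⇒ T = (-7/9, 4/9)
through E parallel to BG: direction (-1/3, 1/3); meets TS at L = (-7/18, 13/18)
L = T + t·(S−T) with t = 1/2

t = 1/2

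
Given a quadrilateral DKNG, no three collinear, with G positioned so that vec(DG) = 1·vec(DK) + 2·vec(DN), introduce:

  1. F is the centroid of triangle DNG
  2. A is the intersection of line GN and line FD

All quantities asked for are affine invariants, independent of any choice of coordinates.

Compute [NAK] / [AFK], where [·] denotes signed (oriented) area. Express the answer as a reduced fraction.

Choose coordinates D = (0, 0), K = (1, 0), N = (0, 1), G = (1, 2).
1. F is the centroid of triangle DNG ⇒ F = (1/3, 1)
2. A is the intersection of line GN and line FD ⇒ A = (1/2, 3/2)
2·[NAK] = -1, 2·[AFK] = 1/2
[NAK]:[AFK] = -1:1/2 = -2

[NAK]:[AFK] = -2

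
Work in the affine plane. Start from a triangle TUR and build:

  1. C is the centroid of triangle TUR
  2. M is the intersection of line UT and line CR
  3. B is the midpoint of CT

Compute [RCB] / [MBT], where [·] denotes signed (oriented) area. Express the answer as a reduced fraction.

Choose coordinates T = (0, 0), U = (1, 0), R = (0, 1).
1. C is the centroid of triangle TUR ⇒ C = (1/3, 1/3)
2. M is the intersection of line UT and line CR ⇒ M = (1/2, 0)
3. B is the midpoint of CT ⇒ B = (1/6, 1/6)
2·[RCB] = -1/6, 2·[MBT] = 1/12
[RCB]:[MBT] = -1/6:1/12 = -2

[RCB]:[MBT] = -2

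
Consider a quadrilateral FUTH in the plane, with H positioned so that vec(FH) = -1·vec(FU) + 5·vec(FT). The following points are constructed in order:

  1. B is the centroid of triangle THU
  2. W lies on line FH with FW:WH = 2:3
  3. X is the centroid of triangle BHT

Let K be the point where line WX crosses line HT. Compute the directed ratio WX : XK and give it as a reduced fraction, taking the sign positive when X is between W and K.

Set F = (0, 0), U = (1, 0), T = (0, 1), H = (-1, 5); any affine frame gives the same invariant.
1. B is the centroid of triangle THU ⇒ B = (0, 2)
2. W lies on line FH with FW:WH = 2:3 ⇒ W = (-2/5, 2)
3. X is the centroid of triangle BHT ⇒ X = (-1/3, 8/3)
line WX meets HT at K = (-5/14, 17/7)
X = W + t·(K−W) with t = 14/9, so WX:XK = 14/9:-5/9

WX:XK = -14/5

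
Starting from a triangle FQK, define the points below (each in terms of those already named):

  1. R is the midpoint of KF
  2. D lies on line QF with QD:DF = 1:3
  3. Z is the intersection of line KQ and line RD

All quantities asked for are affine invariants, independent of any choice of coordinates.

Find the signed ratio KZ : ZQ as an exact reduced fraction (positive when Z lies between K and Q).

KZ:ZQ = -3

Assign F = (0, 0), Q = (1, 0), K = (0, 1) — the answer is frame-independent, so this choice is without loss of generality.
1. R is the midpoint of KF ⇒ R = (0, 1/2)
2. D lies on line QF with QD:DF = 1:3 ⇒ D = (3/4, 0)
3. Z is the intersection of line KQ and line RD ⇒ Z = (3/2, -1/2)
Z = K + t·(Q−K) with t = 3/2, so KZ:ZQ = t:(1−t) = 3/2:-1/2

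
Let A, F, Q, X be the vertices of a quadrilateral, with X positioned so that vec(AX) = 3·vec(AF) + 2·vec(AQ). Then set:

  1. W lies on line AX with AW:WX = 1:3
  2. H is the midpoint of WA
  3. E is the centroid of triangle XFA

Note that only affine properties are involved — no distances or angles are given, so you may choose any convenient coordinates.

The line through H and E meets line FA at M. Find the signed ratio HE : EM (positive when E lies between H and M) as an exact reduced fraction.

HE:EM = -5/8

Set A = (0, 0), F = (1, 0), Q = (0, 1), X = (3, 2); any affine frame gives the same invariant.
1. W lies on line AX with AW:WX = 1:3 ⇒ W = (3/4, 1/2)
2. H is the midpoint of WA ⇒ H = (3/8, 1/4)
3. E is the centroid of triangle XFA ⇒ E = (4/3, 2/3)
line HE meets FA at M = (-1/5, 0)
E = H + t·(M−H) with t = -5/3, so HE:EM = -5/3:8/3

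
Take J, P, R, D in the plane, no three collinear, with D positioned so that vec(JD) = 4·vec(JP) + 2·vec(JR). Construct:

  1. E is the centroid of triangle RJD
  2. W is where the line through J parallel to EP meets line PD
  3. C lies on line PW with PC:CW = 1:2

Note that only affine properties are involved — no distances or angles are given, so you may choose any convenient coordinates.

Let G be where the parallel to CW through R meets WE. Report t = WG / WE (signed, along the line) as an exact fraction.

t = 15/7

Choose coordinates J = (0, 0), P = (1, 0), R = (0, 1), D = (4, 2).
1. E is the centroid of triangle RJD ⇒ E = (4/3, 1)
2. W is where the line through J parallel to EP meets line PD ⇒ W = (-2/7, -6/7)
3. C lies on line PW with PC:CW = 1:2 ⇒ C = (4/7, -2/7)
through R parallel to CW: direction (-6/7, -4/7); meets WE at G = (156/49, 153/49)
G = W + t·(E−W) with t = 15/7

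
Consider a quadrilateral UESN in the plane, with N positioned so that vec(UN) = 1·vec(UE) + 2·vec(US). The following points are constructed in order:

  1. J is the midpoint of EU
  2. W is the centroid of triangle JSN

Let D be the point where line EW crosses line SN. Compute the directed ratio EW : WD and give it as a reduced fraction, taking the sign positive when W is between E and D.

Choose coordinates U = (0, 0), E = (1, 0), S = (0, 1), N = (1, 2).
1. J is the midpoint of EU ⇒ J = (1/2, 0)
2. W is the centroid of triangle JSN ⇒ W = (1/2, 1)
line EW meets SN at D = (1/3, 4/3)
W = E + t·(D−E) with t = 3/4, so EW:WD = 3/4:1/4

EW:WD = 3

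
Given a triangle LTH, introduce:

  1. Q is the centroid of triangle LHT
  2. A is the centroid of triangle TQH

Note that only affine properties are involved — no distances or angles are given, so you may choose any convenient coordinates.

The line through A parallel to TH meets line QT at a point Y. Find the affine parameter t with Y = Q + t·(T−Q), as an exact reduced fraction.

Choose coordinates L = (0, 0), T = (1, 0), H = (0, 1).
1. Q is the centroid of triangle LHT ⇒ Q = (1/3, 1/3)
2. A is the centroid of triangle TQH ⇒ A = (4/9, 4/9)
through A parallel to TH: direction (-1, 1); meets QT at Y = (7/9, 1/9)
Y = Q + t·(T−Q) with t = 2/3

t = 2/3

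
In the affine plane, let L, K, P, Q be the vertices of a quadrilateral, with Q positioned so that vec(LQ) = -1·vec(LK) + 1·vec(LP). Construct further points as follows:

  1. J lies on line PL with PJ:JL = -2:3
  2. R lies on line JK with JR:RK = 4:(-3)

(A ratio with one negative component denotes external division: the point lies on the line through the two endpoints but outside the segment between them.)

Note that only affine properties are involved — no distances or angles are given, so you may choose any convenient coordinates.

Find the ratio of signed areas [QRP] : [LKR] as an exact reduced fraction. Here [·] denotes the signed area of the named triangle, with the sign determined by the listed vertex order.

[QRP]:[LKR] = -10/9

Set L = (0, 0), K = (1, 0), P = (0, 1), Q = (-1, 1); any affine frame gives the same invariant.
1. J lies on line PL with PJ:JL = -2:3 ⇒ J = (0, 3)
2. R lies on line JK with JR:RK = 4:(-3) ⇒ R = (4, -9)
2·[QRP] = 10, 2·[LKR] = -9
[QRP]:[LKR] = 10:-9 = -10/9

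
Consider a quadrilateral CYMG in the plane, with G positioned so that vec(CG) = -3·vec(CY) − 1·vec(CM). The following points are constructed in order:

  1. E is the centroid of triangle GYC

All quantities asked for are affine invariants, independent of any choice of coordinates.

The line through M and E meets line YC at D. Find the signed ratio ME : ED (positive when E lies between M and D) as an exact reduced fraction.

ME:ED = -4

Work in coordinates with C = (0, 0), Y = (1, 0), M = (0, 1), G = (-3, -1).
1. E is the centroid of triangle GYC ⇒ E = (-2/3, -1/3)
line ME meets YC at D = (-1/2, 0)
E = M + t·(D−M) with t = 4/3, so ME:ED = 4/3:-1/3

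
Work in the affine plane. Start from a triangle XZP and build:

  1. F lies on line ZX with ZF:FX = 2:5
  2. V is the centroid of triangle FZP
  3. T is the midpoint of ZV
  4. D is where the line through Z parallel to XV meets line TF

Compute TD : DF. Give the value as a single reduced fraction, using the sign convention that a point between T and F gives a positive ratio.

TD:DF = -7/4

Set X = (0, 0), Z = (1, 0), P = (0, 1); any affine frame gives the same invariant.
1. F lies on line ZX with ZF:FX = 2:5 ⇒ F = (5/7, 0)
2. V is the centroid of triangle FZP ⇒ V = (4/7, 1/3)
3. T is the midpoint of ZV ⇒ T = (11/14, 1/6)
4. D is where the line through Z parallel to XV meets line TF ⇒ D = (13/21, -2/9)
D = T + t·(F−T) with t = 7/3, so TD:DF = t:(1−t) = 7/3:-4/3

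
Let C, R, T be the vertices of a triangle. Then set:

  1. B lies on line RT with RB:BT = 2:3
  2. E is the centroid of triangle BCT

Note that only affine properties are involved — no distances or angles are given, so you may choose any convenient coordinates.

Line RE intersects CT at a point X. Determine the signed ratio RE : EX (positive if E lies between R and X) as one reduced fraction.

RE:EX = 4

Set C = (0, 0), R = (1, 0), T = (0, 1); any affine frame gives the same invariant.
1. B lies on line RT with RB:BT = 2:3 ⇒ B = (3/5, 2/5)
2. E is the centroid of triangle BCT ⇒ E = (1/5, 7/15)
line RE meets CT at X = (0, 7/12)
E = R + t·(X−R) with t = 4/5, so RE:EX = 4/5:1/5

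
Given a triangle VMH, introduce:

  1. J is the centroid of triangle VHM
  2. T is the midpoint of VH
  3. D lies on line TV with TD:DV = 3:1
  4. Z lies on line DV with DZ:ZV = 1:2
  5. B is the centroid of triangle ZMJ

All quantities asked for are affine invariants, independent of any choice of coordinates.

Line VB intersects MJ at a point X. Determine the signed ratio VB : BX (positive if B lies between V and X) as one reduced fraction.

VB:BX = 13/5

Set V = (0, 0), M = (1, 0), H = (0, 1); any affine frame gives the same invariant.
1. J is the centroid of triangle VHM ⇒ J = (1/3, 1/3)
2. T is the midpoint of VH ⇒ T = (0, 1/2)
3. D lies on line TV with TD:DV = 3:1 ⇒ D = (0, 1/8)
4. Z lies on line DV with DZ:ZV = 1:2 ⇒ Z = (0, 1/12)
5. B is the centroid of triangle ZMJ ⇒ B = (4/9, 5/36)
line VB meets MJ at X = (8/13, 5/26)
B = V + t·(X−V) with t = 13/18, so VB:BX = 13/18:5/18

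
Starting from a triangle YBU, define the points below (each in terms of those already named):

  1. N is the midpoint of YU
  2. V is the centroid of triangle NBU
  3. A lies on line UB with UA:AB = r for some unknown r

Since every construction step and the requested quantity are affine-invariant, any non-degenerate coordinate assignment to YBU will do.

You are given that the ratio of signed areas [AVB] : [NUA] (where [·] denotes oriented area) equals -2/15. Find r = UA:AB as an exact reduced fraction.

r = 5/2

Work in coordinates with Y = (0, 0), B = (1, 0), U = (0, 1).
1. N is the midpoint of YU ⇒ N = (0, 1/2)
2. V is the centroid of triangle NBU ⇒ V = (1/3, 1/2)
3. With UA:AB = r, write λ = r/(r+1) so A = U + λ·(B−U); A is affine-linear in λ
Every point depending on A is an affine combination of A and λ-independent points, so each such coordinate is linear in λ; the λ² term in each signed area is a multiple of (B−U)×(B−U) = 0, so 2·[AVB] and 2·[NUA] are each linear in λ. Evaluating at λ=0 and λ=1:
  2·[AVB] = -1/6·λ + 1/6,   2·[NUA] = -1/2·λ
So [AVB]:[NUA] = (-1/6·λ + 1/6) / (-1/2·λ). Setting this equal to -2/15:
  -1/6·λ + 1/6 = -2/15·(-1/2·λ)  ⇒  λ = 5/7
Then r = λ/(1−λ) = (5/7)/(2/7) = 5/2. Check: with r = 5/2, A = (5/7, 2/7) and [AVB]:[NUA] = -2/15 as required.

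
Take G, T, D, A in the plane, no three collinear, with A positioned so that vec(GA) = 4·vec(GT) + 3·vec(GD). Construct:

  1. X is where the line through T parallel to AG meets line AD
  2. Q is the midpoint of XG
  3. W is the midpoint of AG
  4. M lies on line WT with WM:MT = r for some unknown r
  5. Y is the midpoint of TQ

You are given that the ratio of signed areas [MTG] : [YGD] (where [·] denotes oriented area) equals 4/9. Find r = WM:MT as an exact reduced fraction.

Assign G = (0, 0), T = (1, 0), D = (0, 1), A = (4, 3) — the answer is frame-independent, so this choice is without loss of generality.
1. X is where the line through T parallel to AG meets line AD ⇒ X = (7, 9/2)
2. Q is the midpoint of XG ⇒ Q = (7/2, 9/4)
3. W is the midpoint of AG ⇒ W = (2, 3/2)
4. With WM:MT = r, write λ = r/(r+1) so M = W + λ·(T−W); M is affine-linear in λ
5. Y is the midpoint of TQ ⇒ Y = (9/4, 9/8)
Every point depending on M is an affine combination of M and λ-independent points, so each such coordinate is linear in λ; the λ² term in each signed area is a multiple of (T−W)×(T−W) = 0, so 2·[MTG] and 2·[YGD] are each linear in λ. Evaluating at λ=0 and λ=1:
  2·[MTG] = 3/2·λ − 3/2,   2·[YGD] = -9/4
So [MTG]:[YGD] = (3/2·λ − 3/2) / (-9/4). Setting this equal to 4/9:
  3/2·λ − 3/2 = 4/9·(-9/4)  ⇒  λ = 1/3
Then r = λ/(1−λ) = (1/3)/(2/3) = 1/2. Check: with r = 1/2, M = (5/3, 1) and [MTG]:[YGD] = 4/9 as required.

r = 1/2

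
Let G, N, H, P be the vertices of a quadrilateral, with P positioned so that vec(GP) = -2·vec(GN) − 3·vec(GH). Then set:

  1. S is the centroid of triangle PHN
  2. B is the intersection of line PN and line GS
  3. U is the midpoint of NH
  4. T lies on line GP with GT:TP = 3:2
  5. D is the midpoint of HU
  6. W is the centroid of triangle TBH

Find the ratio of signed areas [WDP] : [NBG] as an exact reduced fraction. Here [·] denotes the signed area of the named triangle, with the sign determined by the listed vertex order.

[WDP]:[NBG] = -1/20

Choose coordinates G = (0, 0), N = (1, 0), H = (0, 1), P = (-2, -3).
1. S is the centroid of triangle PHN ⇒ S = (-1/3, -2/3)
2. B is the intersection of line PN and line GS ⇒ B = (-1, -2)
3. U is the midpoint of NH ⇒ U = (1/2, 1/2)
4. T lies on line GP with GT:TP = 3:2 ⇒ T = (-6/5, -9/5)
5. D is the midpoint of HU ⇒ D = (1/4, 3/4)
6. W is the centroid of triangle TBH ⇒ W = (-11/15, -14/15)
2·[WDP] = 1/10, 2·[NBG] = -2
[WDP]:[NBG] = 1/10:-2 = -1/20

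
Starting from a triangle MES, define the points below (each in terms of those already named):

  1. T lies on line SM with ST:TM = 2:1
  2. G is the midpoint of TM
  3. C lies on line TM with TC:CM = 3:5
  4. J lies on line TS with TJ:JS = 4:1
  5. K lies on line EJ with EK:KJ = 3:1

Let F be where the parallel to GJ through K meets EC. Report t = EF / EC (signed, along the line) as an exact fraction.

Choose coordinates M = (0, 0), E = (1, 0), S = (0, 1).
1. T lies on line SM with ST:TM = 2:1 ⇒ T = (0, 1/3)
2. G is the midpoint of TM ⇒ G = (0, 1/6)
3. C lies on line TM with TC:CM = 3:5 ⇒ C = (0, 5/24)
4. J lies on line TS with TJ:JS = 4:1 ⇒ J = (0, 13/15)
5. K lies on line EJ with EK:KJ = 3:1 ⇒ K = (1/4, 13/20)
through K parallel to GJ: direction (0, 7/10); meets EC at F = (1/4, 5/32)
F = E + t·(C−E) with t = 3/4

t = 3/4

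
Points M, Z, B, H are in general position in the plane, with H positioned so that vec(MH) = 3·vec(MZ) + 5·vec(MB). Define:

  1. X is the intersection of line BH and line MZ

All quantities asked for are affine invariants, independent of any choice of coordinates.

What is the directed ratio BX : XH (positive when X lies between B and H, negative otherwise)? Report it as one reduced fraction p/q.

BX:XH = -1/5

Assign M = (0, 0), Z = (1, 0), B = (0, 1), H = (3, 5) — the answer is frame-independent, so this choice is without loss of generality.
1. X is the intersection of line BH and line MZ ⇒ X = (-3/4, 0)
X = B + t·(H−B) with t = -1/4, so BX:XH = t:(1−t) = -1/4:5/4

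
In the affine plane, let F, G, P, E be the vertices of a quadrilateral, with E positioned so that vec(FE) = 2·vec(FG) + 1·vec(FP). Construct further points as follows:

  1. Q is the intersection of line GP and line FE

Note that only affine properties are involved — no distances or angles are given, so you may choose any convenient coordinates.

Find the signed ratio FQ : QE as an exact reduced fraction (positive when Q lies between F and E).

FQ:QE = 1/2

Work in coordinates with F = (0, 0), G = (1, 0), P = (0, 1), E = (2, 1).
1. Q is the intersection of line GP and line FE ⇒ Q = (2/3, 1/3)
Q = F + t·(E−F) with t = 1/3, so FQ:QE = t:(1−t) = 1/3:2/3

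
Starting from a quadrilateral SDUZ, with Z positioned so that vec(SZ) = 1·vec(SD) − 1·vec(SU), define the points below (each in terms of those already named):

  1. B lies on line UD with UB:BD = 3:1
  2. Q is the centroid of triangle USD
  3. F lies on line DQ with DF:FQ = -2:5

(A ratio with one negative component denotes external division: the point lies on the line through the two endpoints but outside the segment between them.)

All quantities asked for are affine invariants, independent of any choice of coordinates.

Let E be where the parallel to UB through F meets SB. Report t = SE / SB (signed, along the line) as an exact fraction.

Choose coordinates S = (0, 0), D = (1, 0), U = (0, 1), Z = (1, -1).
1. B lies on line UD with UB:BD = 3:1 ⇒ B = (3/4, 1/4)
2. Q is the centroid of triangle USD ⇒ Q = (1/3, 1/3)
3. F lies on line DQ with DF:FQ = -2:5 ⇒ F = (13/9, -2/9)
through F parallel to UB: direction (3/4, -3/4); meets SB at E = (11/12, 11/36)
E = S + t·(B−S) with t = 11/9

t = 11/9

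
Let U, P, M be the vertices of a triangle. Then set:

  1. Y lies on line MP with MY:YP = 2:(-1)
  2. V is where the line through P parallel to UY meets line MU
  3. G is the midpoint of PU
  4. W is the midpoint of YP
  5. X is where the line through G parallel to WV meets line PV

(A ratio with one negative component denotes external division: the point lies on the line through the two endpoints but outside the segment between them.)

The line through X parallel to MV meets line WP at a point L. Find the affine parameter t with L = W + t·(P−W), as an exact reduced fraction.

Work in coordinates with U = (0, 0), P = (1, 0), M = (0, 1).
1. Y lies on line MP with MY:YP = 2:(-1) ⇒ Y = (2, -1)
2. V is where the line through P parallel to UY meets line MU ⇒ V = (0, 1/2)
3. G is the midpoint of PU ⇒ G = (1/2, 0)
4. W is the midpoint of YP ⇒ W = (3/2, -1/2)
5. X is where the line through G parallel to WV meets line PV ⇒ X = (-1, 1)
through X parallel to MV: direction (0, -1/2); meets WP at L = (-1, 2)
L = W + t·(P−W) with t = 5

t = 5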